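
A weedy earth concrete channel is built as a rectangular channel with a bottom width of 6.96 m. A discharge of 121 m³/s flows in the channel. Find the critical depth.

For a rectangular channel, critical depth y_c = (q²/g)^(1/3) where q = Q/b = 121/6.96 = 17.39 m²/s.
So y_c = (17.39²/9.81)^(1/3) = 3.13 m.

y_c = 3.13 m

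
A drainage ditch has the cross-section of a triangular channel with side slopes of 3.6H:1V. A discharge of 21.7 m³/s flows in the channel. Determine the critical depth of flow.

At critical depth, Q² T / (g A³) = 1, i.e. A³/T = Q²/g = 21.7²/9.81 = 48.
Try y = 1.69 m: A³/T = 89.33 — high.
Try y = 1.33 m: A³/T = 26.97 — low.
Try y = 1.49 m: A³/T = 47.59 — matches.

y_c = 1.49 m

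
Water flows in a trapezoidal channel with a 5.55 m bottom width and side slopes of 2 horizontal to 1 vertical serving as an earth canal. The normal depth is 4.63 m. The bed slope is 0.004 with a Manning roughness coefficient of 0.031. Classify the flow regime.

With bottom width b = 5.55 m and side slope z = 2: A = (b + zy)y = (5.55 + 2×4.63)×4.63 = 68.57 m²; P = b + 2y√(1+z²) = 5.55 + 2×4.63×2.236 = 26.26 m.
Hydraulic radius R = A/P = 68.57/26.26 = 2.612 m.
V = (1/n) R^(2/3) √S = (1/0.031) × 2.612^(2/3) × √0.004 = 3.869 m/s. Hydraulic depth D_h = A/T = 68.57/24.07 = 2.849 m.
Froude number Fr = V/√(g·D_h) = 3.869/√(9.81×2.849) = 0.732, which is less than 1, so the flow is subcritical.

subcritical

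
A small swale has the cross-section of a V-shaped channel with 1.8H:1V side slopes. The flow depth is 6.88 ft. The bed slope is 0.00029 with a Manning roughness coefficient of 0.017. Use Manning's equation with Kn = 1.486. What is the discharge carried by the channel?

Q = 264 ft³/s

For a triangular section with side slope z = 1.8: A = zy² = 1.8×6.88² = 85.2 ft²; P = 2y√(1+z²) = 2×6.88×2.059 = 28.33 ft.
Hydraulic radius R = A/P = 85.2/28.33 = 3.007 ft.
Manning's equation: Q = (1.486/n) A R^(2/3) S^(1/2) = (1.486/0.017) × 85.2 × 3.007^(2/3) × 0.00029^(1/2) = 264 ft³/s.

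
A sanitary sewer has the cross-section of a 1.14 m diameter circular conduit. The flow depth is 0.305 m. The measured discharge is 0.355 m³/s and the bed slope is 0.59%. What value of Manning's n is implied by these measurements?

For a circular section of diameter D = 1.14 m at depth y = 0.305 m, the central angle is θ = 2 arccos(1 − 2y/D) = 2.175 rad. Then A = (D²/8)(θ − sin θ) = 0.2195 m² and P = Dθ/2 = 1.239 m.
Hydraulic radius R = A/P = 0.2195/1.239 = 0.1771 m.
Rearranging Manning's equation: n = (1/Q) A R^(2/3) S^(1/2) = (1/0.355) × 0.2195 × 0.1771^(2/3) × √0.0059 = 0.015.

n = 0.015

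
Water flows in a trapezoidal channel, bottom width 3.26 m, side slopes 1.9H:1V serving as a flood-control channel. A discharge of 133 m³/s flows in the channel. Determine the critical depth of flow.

y_c = 3.23 m

At critical depth, Q² T / (g A³) = 1, i.e. A³/T = Q²/g = 133²/9.81 = 1803.
Trying y = 2.46 m: A³/T = 589.7 — low.
Trying y = 3.23 m: A³/T = 1800 — ≈ 1803.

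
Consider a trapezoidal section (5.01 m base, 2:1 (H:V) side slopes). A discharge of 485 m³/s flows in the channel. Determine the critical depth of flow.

At critical depth, Q² T / (g A³) = 1, i.e. A³/T = Q²/g = 485²/9.81 = 23980.
At y = 6.57 m: A³/T = 54190 — high.
At y = 4.22 m: A³/T = 8353 — low.
At y = 5.43 m: A³/T = 23940 — close enough.

y_c = 5.43 m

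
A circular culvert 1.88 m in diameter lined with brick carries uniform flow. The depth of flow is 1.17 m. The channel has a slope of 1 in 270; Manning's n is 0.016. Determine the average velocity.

V = 2.5 m/s

For a circular section of diameter D = 1.88 m at depth y = 1.17 m, the central angle is θ = 2 arccos(1 − 2y/D) = 3.636 rad. Then A = (D²/8)(θ − sin θ) = 1.816 m² and P = Dθ/2 = 3.418 m.
Hydraulic radius R = A/P = 1.816/3.418 = 0.5313 m.
From Manning's equation, V = (1/n) R^(2/3) S^(1/2) = (1/0.016) × 0.5313^(2/3) × 0.003704^(1/2) = 2.5 m/s.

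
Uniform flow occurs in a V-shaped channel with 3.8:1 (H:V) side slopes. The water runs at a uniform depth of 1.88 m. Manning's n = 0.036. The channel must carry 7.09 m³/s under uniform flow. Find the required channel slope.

For a triangular section with side slope z = 3.8: A = zy² = 3.8×1.88² = 13.43 m²; P = 2y√(1+z²) = 2×1.88×3.929 = 14.77 m.
Hydraulic radius R = A/P = 13.43/14.77 = 0.9091 m.
From Manning's equation, S = [nQ / (1 A R^(2/3))]² = [0.036 × 7.09 / (1 × 13.43 × 0.9091^(2/3))]² = 0.00041.

S = 0.00041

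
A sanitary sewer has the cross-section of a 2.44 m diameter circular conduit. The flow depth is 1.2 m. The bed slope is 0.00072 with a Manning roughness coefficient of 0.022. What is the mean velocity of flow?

For a circular section of diameter D = 2.44 m at depth y = 1.2 m, the central angle is θ = 2 arccos(1 − 2y/D) = 3.109 rad. Then A = (D²/8)(θ − sin θ) = 2.289 m² and P = Dθ/2 = 3.793 m.
Hydraulic radius R = A/P = 2.289/3.793 = 0.6036 m.
From Manning's equation, V = (1/n) R^(2/3) S^(1/2) = (1/0.022) × 0.6036^(2/3) × 0.00072^(1/2) = 0.871 m/s.

V = 0.871 m/s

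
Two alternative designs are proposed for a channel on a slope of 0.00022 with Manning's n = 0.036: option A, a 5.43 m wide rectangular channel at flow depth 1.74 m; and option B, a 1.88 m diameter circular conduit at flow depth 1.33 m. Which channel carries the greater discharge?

channel A

Channel A: Flow area A = b·y = 5.43 × 1.74 = 9.448 m². Wetted perimeter P = b + 2y = 5.43 + 2×1.74 = 8.91 m. Hydraulic radius R = A/P = 9.448/8.91 = 1.06 m. Q_A = (1/0.036)·9.448·1.06^(2/3)·√0.00022 = 4.048 m³/s.
Channel B: For a circular section of diameter D = 1.88 m at depth y = 1.33 m, the central angle is θ = 2 arccos(1 − 2y/D) = 3.997 rad. Then A = (D²/8)(θ − sin θ) = 2.1 m² and P = Dθ/2 = 3.757 m. Hydraulic radius R = A/P = 2.1/3.757 = 0.5588 m. Q_B = (1/0.036)·2.1·0.5588^(2/3)·√0.00022 = 0.5868 m³/s.
Q_A = 4.048 m³/s vs Q_B = 0.5868 m³/s, so channel A carries more.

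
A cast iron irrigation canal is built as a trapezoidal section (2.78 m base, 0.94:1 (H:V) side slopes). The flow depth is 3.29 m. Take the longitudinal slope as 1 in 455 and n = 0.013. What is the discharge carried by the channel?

With bottom width b = 2.78 m and side slope z = 0.94: A = (b + zy)y = (2.78 + 0.94×3.29)×3.29 = 19.32 m²; P = b + 2y√(1+z²) = 2.78 + 2×3.29×1.372 = 11.81 m.
Hydraulic radius R = A/P = 19.32/11.81 = 1.636 m.
Manning's equation: Q = (1/n) A R^(2/3) S^(1/2) = (1/0.013) × 19.32 × 1.636^(2/3) × 0.002198^(1/2) = 96.7 m³/s.

Q = 96.7 m³/s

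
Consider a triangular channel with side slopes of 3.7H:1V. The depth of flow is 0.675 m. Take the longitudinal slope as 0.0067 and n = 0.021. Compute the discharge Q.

For a triangular section with side slope z = 3.7: A = zy² = 3.7×0.675² = 1.686 m²; P = 2y√(1+z²) = 2×0.675×3.833 = 5.174 m.
Hydraulic radius R = A/P = 1.686/5.174 = 0.3258 m.
Manning's equation: Q = (1/n) A R^(2/3) S^(1/2) = (1/0.021) × 1.686 × 0.3258^(2/3) × 0.0067^(1/2) = 3.11 m³/s.

Q = 3.11 m³/s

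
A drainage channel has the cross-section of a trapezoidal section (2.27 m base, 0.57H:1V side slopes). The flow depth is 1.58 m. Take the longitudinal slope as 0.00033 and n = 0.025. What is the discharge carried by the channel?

Q = 3.26 m³/s

With bottom width b = 2.27 m and side slope z = 0.57: A = (b + zy)y = (2.27 + 0.57×1.58)×1.58 = 5.01 m²; P = b + 2y√(1+z²) = 2.27 + 2×1.58×1.151 = 5.907 m.
Hydraulic radius R = A/P = 5.01/5.907 = 0.848 m.
Manning's equation: Q = (1/n) A R^(2/3) S^(1/2) = (1/0.025) × 5.01 × 0.848^(2/3) × 0.00033^(1/2) = 3.26 m³/s.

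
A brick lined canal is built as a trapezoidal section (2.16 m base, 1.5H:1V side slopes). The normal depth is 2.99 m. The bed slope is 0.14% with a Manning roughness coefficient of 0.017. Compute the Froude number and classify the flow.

With bottom width b = 2.16 m and side slope z = 1.5: A = (b + zy)y = (2.16 + 1.5×2.99)×2.99 = 19.87 m²; P = b + 2y√(1+z²) = 2.16 + 2×2.99×1.803 = 12.94 m.
Hydraulic radius R = A/P = 19.87/12.94 = 1.535 m.
V = (1/n) R^(2/3) √S = (1/0.017) × 1.535^(2/3) × √0.0014 = 2.929 m/s. Hydraulic depth D_h = A/T = 19.87/11.13 = 1.785 m.
Froude number Fr = V/√(g·D_h) = 2.929/√(9.81×1.785) = 0.7, which is less than 1, so the flow is subcritical.

subcritical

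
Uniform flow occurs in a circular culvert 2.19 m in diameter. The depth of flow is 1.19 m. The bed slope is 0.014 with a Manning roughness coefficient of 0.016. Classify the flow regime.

supercritical

For a circular section of diameter D = 2.19 m at depth y = 1.19 m, the central angle is θ = 2 arccos(1 − 2y/D) = 3.315 rad. Then A = (D²/8)(θ − sin θ) = 2.091 m² and P = Dθ/2 = 3.63 m.
Hydraulic radius R = A/P = 2.091/3.63 = 0.576 m.
V = (1/n) R^(2/3) √S = (1/0.016) × 0.576^(2/3) × √0.014 = 5.12 m/s. Hydraulic depth D_h = A/T = 2.091/2.182 = 0.9585 m.
Froude number Fr = V/√(g·D_h) = 5.12/√(9.81×0.9585) = 1.67, which is greater than 1, so the flow is supercritical.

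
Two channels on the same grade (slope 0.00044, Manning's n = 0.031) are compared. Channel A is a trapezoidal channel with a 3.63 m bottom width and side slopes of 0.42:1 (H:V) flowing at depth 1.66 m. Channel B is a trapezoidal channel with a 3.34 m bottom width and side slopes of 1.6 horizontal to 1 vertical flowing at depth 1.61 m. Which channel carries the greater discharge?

Channel A: With bottom width b = 3.63 m and side slope z = 0.42: A = (b + zy)y = (3.63 + 0.42×1.66)×1.66 = 7.183 m²; P = b + 2y√(1+z²) = 3.63 + 2×1.66×1.085 = 7.231 m. Hydraulic radius R = A/P = 7.183/7.231 = 0.9934 m. Q_A = (1/0.031)·7.183·0.9934^(2/3)·√0.00044 = 4.839 m³/s.
Channel B: With bottom width b = 3.34 m and side slope z = 1.6: A = (b + zy)y = (3.34 + 1.6×1.61)×1.61 = 9.525 m²; P = b + 2y√(1+z²) = 3.34 + 2×1.61×1.887 = 9.415 m. Hydraulic radius R = A/P = 9.525/9.415 = 1.012 m. Q_B = (1/0.031)·9.525·1.012^(2/3)·√0.00044 = 6.495 m³/s.
Q_A = 4.839 m³/s vs Q_B = 6.495 m³/s, so channel B carries more.

channel B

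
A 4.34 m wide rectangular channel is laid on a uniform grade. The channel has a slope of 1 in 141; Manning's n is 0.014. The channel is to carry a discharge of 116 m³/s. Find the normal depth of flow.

Manning's equation rearranged: A R^(2/3) = nQ / (1·√S) = 0.014 × 116 / (√0.007092) = 19.28.
Trying y = 3.94 m: A R^(2/3) = 21.39 — too large.
Trying y = 2.68 m: A R^(2/3) = 13.13 — too small.
Trying y = 3.62 m: A R^(2/3) = 19.25 — close enough.

y_n = 3.62 m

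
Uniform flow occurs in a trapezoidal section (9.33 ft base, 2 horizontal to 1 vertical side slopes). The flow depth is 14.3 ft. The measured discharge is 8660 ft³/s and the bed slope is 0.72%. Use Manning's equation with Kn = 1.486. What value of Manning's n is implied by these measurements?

n = 0.03

With bottom width b = 9.33 ft and side slope z = 2: A = (b + zy)y = (9.33 + 2×14.3)×14.3 = 542.4 ft²; P = b + 2y√(1+z²) = 9.33 + 2×14.3×2.236 = 73.28 ft.
Hydraulic radius R = A/P = 542.4/73.28 = 7.402 ft.
Rearranging Manning's equation: n = (1.486/Q) A R^(2/3) S^(1/2) = (1.486/8660) × 542.4 × 7.402^(2/3) × √0.0072 = 0.03.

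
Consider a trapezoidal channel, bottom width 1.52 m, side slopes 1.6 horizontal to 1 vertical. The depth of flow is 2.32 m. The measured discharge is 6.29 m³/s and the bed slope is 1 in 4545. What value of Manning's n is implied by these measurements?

With bottom width b = 1.52 m and side slope z = 1.6: A = (b + zy)y = (1.52 + 1.6×2.32)×2.32 = 12.14 m²; P = b + 2y√(1+z²) = 1.52 + 2×2.32×1.887 = 10.27 m.
Hydraulic radius R = A/P = 12.14/10.27 = 1.181 m.
Rearranging Manning's equation: n = (1/Q) A R^(2/3) S^(1/2) = (1/6.29) × 12.14 × 1.181^(2/3) × √0.00022 = 0.032.

n = 0.032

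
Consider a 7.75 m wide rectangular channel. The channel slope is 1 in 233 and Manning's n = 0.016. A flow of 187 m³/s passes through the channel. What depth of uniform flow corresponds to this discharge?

Manning's equation rearranged: A R^(2/3) = nQ / (1·√S) = 0.016 × 187 / (√0.004292) = 45.67.
Trying y = 3.3 m: A R^(2/3) = 37.59 — low.
Trying y = 3.81 m: A R^(2/3) = 45.63 — ≈ 45.67.

y_n = 3.81 m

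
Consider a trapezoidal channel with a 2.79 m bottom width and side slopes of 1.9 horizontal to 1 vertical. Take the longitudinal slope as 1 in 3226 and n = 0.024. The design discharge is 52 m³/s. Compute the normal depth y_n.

Manning's equation rearranged: A R^(2/3) = nQ / (1·√S) = 0.024 × 52 / (√0.00031) = 70.88.
Trying y = 4.43 m: A R^(2/3) = 85.9 — too large.
Trying y = 4.08 m: A R^(2/3) = 70.93 — ≈ 70.88.

y_n = 4.08 m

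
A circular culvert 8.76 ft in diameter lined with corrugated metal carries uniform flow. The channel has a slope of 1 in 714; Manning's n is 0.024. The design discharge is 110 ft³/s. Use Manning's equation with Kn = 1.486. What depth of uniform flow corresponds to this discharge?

Manning's equation rearranged: A R^(2/3) = nQ / (1.486·√S) = 0.024 × 110 / (1.486 × √0.001401) = 47.47.
Trying y = 3.67 ft: A R^(2/3) = 37.26 — short.
Trying y = 4.21 ft: A R^(2/3) = 47.49 — close enough.

y_n = 4.21 ft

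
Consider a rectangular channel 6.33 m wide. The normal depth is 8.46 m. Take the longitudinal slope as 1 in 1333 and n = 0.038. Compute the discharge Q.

Q = 67.3 m³/s

Flow area A = b·y = 6.33 × 8.46 = 53.55 m². Wetted perimeter P = b + 2y = 6.33 + 2×8.46 = 23.25 m.
Hydraulic radius R = A/P = 53.55/23.25 = 2.303 m.
Manning's equation: Q = (1/n) A R^(2/3) S^(1/2) = (1/0.038) × 53.55 × 2.303^(2/3) × 0.0007502^(1/2) = 67.3 m³/s.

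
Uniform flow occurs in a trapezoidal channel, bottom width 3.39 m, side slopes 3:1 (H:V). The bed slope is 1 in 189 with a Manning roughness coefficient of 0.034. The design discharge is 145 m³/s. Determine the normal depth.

Manning's equation rearranged: A R^(2/3) = nQ / (1·√S) = 0.034 × 145 / (√0.005291) = 67.78.
Trying y = 2.81 m: A R^(2/3) = 44.86 — short.
Trying y = 4.26 m: A R^(2/3) = 119 — over.
Trying y = 3.36 m: A R^(2/3) = 67.88 — close enough.

y_n = 3.36 m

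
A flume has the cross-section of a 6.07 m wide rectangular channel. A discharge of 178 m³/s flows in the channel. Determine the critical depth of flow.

y_c = 4.44 m

For a rectangular channel, critical depth y_c = (q²/g)^(1/3) where q = Q/b = 178/6.07 = 29.32 m²/s.
So y_c = (29.32²/9.81)^(1/3) = 4.44 m.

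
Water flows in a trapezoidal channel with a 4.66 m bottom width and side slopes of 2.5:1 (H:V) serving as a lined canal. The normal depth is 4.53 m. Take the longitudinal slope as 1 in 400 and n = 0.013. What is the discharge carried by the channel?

Q = 512 m³/s

With bottom width b = 4.66 m and side slope z = 2.5: A = (b + zy)y = (4.66 + 2.5×4.53)×4.53 = 72.41 m²; P = b + 2y√(1+z²) = 4.66 + 2×4.53×2.693 = 29.05 m.
Hydraulic radius R = A/P = 72.41/29.05 = 2.492 m.
Manning's equation: Q = (1/n) A R^(2/3) S^(1/2) = (1/0.013) × 72.41 × 2.492^(2/3) × 0.0025^(1/2) = 512 m³/s.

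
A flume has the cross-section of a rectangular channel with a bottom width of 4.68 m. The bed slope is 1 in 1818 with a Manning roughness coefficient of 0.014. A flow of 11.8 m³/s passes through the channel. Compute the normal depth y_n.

Manning's equation rearranged: A R^(2/3) = nQ / (1·√S) = 0.014 × 11.8 / (√0.0005501) = 7.044.
Try y = 1.09 m: A R^(2/3) = 4.187 — too small.
Try y = 1.98 m: A R^(2/3) = 9.709 — too large.
Try y = 1.57 m: A R^(2/3) = 7.049 — close enough.

y_n = 1.57 m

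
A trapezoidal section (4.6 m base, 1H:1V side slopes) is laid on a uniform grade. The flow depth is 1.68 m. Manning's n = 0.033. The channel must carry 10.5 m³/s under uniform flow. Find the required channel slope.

With bottom width b = 4.6 m and side slope z = 1: A = (b + zy)y = (4.6 + 1×1.68)×1.68 = 10.55 m²; P = b + 2y√(1+z²) = 4.6 + 2×1.68×1.414 = 9.352 m.
Hydraulic radius R = A/P = 10.55/9.352 = 1.128 m.
From Manning's equation, S = [nQ / (1 A R^(2/3))]² = [0.033 × 10.5 / (1 × 10.55 × 1.128^(2/3))]² = 0.000918.

S = 0.000918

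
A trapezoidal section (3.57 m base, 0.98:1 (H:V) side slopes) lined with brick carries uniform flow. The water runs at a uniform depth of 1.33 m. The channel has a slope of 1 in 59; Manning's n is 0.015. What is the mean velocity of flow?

V = 8.02 m/s

With bottom width b = 3.57 m and side slope z = 0.98: A = (b + zy)y = (3.57 + 0.98×1.33)×1.33 = 6.482 m²; P = b + 2y√(1+z²) = 3.57 + 2×1.33×1.4 = 7.294 m.
Hydraulic radius R = A/P = 6.482/7.294 = 0.8886 m.
From Manning's equation, V = (1/n) R^(2/3) S^(1/2) = (1/0.015) × 0.8886^(2/3) × 0.01695^(1/2) = 8.02 m/s.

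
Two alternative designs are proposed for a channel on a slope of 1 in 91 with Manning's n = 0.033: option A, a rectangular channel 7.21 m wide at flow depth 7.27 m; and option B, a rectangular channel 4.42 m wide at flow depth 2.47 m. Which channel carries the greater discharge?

Channel A: Flow area A = b·y = 7.21 × 7.27 = 52.42 m². Wetted perimeter P = b + 2y = 7.21 + 2×7.27 = 21.75 m. Hydraulic radius R = A/P = 52.42/21.75 = 2.41 m. Q_A = (1/0.033)·52.42·2.41^(2/3)·√0.01099 = 299.3 m³/s.
Channel B: Flow area A = b·y = 4.42 × 2.47 = 10.92 m². Wetted perimeter P = b + 2y = 4.42 + 2×2.47 = 9.36 m. Hydraulic radius R = A/P = 10.92/9.36 = 1.166 m. Q_B = (1/0.033)·10.92·1.166^(2/3)·√0.01099 = 38.43 m³/s.
Q_A = 299.3 m³/s vs Q_B = 38.43 m³/s, so channel A carries more.

channel A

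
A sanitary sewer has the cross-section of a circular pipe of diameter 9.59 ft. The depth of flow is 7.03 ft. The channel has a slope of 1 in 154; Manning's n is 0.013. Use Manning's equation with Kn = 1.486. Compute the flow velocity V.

For a circular section of diameter D = 9.59 ft at depth y = 7.03 ft, the central angle is θ = 2 arccos(1 − 2y/D) = 4.111 rad. Then A = (D²/8)(θ − sin θ) = 56.75 ft² and P = Dθ/2 = 19.71 ft.
Hydraulic radius R = A/P = 56.75/19.71 = 2.878 ft.
From Manning's equation, V = (1.486/n) R^(2/3) S^(1/2) = (1.486/0.013) × 2.878^(2/3) × 0.006494^(1/2) = 18.6 ft/s.

V = 18.6 ft/s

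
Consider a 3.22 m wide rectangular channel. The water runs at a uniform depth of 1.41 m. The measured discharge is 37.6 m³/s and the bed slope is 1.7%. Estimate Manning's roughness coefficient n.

Flow area A = b·y = 3.22 × 1.41 = 4.54 m². Wetted perimeter P = b + 2y = 3.22 + 2×1.41 = 6.04 m.
Hydraulic radius R = A/P = 4.54/6.04 = 0.7517 m.
Rearranging Manning's equation: n = (1/Q) A R^(2/3) S^(1/2) = (1/37.6) × 4.54 × 0.7517^(2/3) × √0.017 = 0.013.

n = 0.013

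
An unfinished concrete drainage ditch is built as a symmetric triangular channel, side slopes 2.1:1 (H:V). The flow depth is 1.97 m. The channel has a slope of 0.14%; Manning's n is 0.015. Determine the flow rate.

For a triangular section with side slope z = 2.1: A = zy² = 2.1×1.97² = 8.15 m²; P = 2y√(1+z²) = 2×1.97×2.326 = 9.164 m.
Hydraulic radius R = A/P = 8.15/9.164 = 0.8893 m.
Manning's equation: Q = (1/n) A R^(2/3) S^(1/2) = (1/0.015) × 8.15 × 0.8893^(2/3) × 0.0014^(1/2) = 18.8 m³/s.

Q = 18.8 m³/s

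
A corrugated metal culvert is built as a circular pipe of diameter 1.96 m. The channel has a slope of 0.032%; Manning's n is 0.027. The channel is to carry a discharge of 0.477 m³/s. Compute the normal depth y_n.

y_n = 0.843 m

Manning's equation rearranged: A R^(2/3) = nQ / (1·√S) = 0.027 × 0.477 / (√0.00032) = 0.72.
At y = 0.718 m: A R^(2/3) = 0.5371 — short.
At y = 0.843 m: A R^(2/3) = 0.7207 — matches.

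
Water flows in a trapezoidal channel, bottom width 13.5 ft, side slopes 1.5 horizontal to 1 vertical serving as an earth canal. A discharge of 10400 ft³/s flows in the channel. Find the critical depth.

At critical depth, Q² T / (g A³) = 1, i.e. A³/T = Q²/g = 10400²/32.2 = 3359000.
Try y = 11.8 ft: A³/T = 1020000 — too small.
Try y = 17.1 ft: A³/T = 4630000 — too large.
Try y = 15.8 ft: A³/T = 3334000 — ≈ 3359000.

y_c = 15.8 ft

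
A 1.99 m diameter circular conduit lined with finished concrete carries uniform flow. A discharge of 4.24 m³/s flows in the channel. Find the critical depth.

y_c = 0.987 m

At critical depth, Q² T / (g A³) = 1, i.e. A³/T = Q²/g = 4.24²/9.81 = 1.833.
Trying y = 0.831 m: A³/T = 0.9487 — low.
Trying y = 0.987 m: A³/T = 1.833 — close enough.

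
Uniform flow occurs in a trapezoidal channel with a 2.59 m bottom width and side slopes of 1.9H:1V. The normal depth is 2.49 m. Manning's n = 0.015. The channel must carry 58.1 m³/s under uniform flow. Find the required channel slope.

S = 0.0015

With bottom width b = 2.59 m and side slope z = 1.9: A = (b + zy)y = (2.59 + 1.9×2.49)×2.49 = 18.23 m²; P = b + 2y√(1+z²) = 2.59 + 2×2.49×2.147 = 13.28 m.
Hydraulic radius R = A/P = 18.23/13.28 = 1.372 m.
From Manning's equation, S = [nQ / (1 A R^(2/3))]² = [0.015 × 58.1 / (1 × 18.23 × 1.372^(2/3))]² = 0.0015.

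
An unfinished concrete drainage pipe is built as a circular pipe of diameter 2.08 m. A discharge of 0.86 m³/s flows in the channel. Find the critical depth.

y_c = 0.427 m

At critical depth, Q² T / (g A³) = 1, i.e. A³/T = Q²/g = 0.86²/9.81 = 0.07539.
Trying y = 0.532 m: A³/T = 0.1779 — high.
Trying y = 0.427 m: A³/T = 0.07537 — close enough.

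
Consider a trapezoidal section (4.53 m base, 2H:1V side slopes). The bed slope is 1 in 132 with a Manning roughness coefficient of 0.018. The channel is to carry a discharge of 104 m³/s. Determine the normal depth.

Manning's equation rearranged: A R^(2/3) = nQ / (1·√S) = 0.018 × 104 / (√0.007576) = 21.51.
Trying y = 1.48 m: A R^(2/3) = 11.04 — too small.
Trying y = 2.08 m: A R^(2/3) = 21.6 — matches.

y_n = 2.08 m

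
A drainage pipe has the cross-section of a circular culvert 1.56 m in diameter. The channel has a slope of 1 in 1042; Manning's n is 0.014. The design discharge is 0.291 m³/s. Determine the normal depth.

y_n = 0.378 m

Manning's equation rearranged: A R^(2/3) = nQ / (1·√S) = 0.014 × 0.291 / (√0.0009597) = 0.1315.
Trying y = 0.306 m: A R^(2/3) = 0.0859 — too small.
Trying y = 0.414 m: A R^(2/3) = 0.1573 — too large.
Trying y = 0.378 m: A R^(2/3) = 0.1313 — ≈ 0.1315.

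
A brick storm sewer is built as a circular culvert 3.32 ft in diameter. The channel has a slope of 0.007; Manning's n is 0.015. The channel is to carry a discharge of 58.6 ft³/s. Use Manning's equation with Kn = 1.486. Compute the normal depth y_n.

y_n = 2.52 ft

Manning's equation rearranged: A R^(2/3) = nQ / (1.486·√S) = 0.015 × 58.6 / (1.486 × √0.007) = 7.07.
At y = 2.1 ft: A R^(2/3) = 5.56 — short.
At y = 2.74 ft: A R^(2/3) = 7.692 — over.
At y = 2.52 ft: A R^(2/3) = 7.068 — ≈ 7.07.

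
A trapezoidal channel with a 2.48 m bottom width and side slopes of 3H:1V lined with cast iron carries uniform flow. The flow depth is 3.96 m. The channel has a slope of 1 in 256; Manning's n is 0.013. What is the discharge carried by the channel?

With bottom width b = 2.48 m and side slope z = 3: A = (b + zy)y = (2.48 + 3×3.96)×3.96 = 56.87 m²; P = b + 2y√(1+z²) = 2.48 + 2×3.96×3.162 = 27.53 m.
Hydraulic radius R = A/P = 56.87/27.53 = 2.066 m.
Manning's equation: Q = (1/n) A R^(2/3) S^(1/2) = (1/0.013) × 56.87 × 2.066^(2/3) × 0.003906^(1/2) = 443 m³/s.

Q = 443 m³/s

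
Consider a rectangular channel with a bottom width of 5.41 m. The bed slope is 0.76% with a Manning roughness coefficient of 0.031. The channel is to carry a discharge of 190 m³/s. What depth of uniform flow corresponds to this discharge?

Manning's equation rearranged: A R^(2/3) = nQ / (1·√S) = 0.031 × 190 / (√0.0076) = 67.56.
At y = 6.91 m: A R^(2/3) = 58.23 — too small.
At y = 9.66 m: A R^(2/3) = 86.06 — too large.
At y = 7.84 m: A R^(2/3) = 67.58 — matches.

y_n = 7.84 m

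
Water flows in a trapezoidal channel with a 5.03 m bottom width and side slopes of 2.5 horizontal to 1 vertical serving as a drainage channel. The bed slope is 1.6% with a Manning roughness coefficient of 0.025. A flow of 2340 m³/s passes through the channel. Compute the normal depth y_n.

y_n = 7.63 m

Manning's equation rearranged: A R^(2/3) = nQ / (1·√S) = 0.025 × 2340 / (√0.016) = 462.5.
Trying y = 6.83 m: A R^(2/3) = 355.4 — low.
Trying y = 9.15 m: A R^(2/3) = 716.6 — high.
Trying y = 7.63 m: A R^(2/3) = 462.5 — ≈ 462.5.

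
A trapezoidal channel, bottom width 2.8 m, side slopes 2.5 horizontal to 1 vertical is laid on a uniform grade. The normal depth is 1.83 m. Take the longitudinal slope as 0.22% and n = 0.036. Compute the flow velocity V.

With bottom width b = 2.8 m and side slope z = 2.5: A = (b + zy)y = (2.8 + 2.5×1.83)×1.83 = 13.5 m²; P = b + 2y√(1+z²) = 2.8 + 2×1.83×2.693 = 12.65 m.
Hydraulic radius R = A/P = 13.5/12.65 = 1.066 m.
From Manning's equation, V = (1/n) R^(2/3) S^(1/2) = (1/0.036) × 1.066^(2/3) × 0.0022^(1/2) = 1.36 m/s.

V = 1.36 m/s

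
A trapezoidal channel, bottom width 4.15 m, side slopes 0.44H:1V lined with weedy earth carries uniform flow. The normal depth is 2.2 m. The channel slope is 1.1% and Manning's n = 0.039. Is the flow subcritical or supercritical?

subcritical

With bottom width b = 4.15 m and side slope z = 0.44: A = (b + zy)y = (4.15 + 0.44×2.2)×2.2 = 11.26 m²; P = b + 2y√(1+z²) = 4.15 + 2×2.2×1.093 = 8.957 m.
Hydraulic radius R = A/P = 11.26/8.957 = 1.257 m.
V = (1/n) R^(2/3) √S = (1/0.039) × 1.257^(2/3) × √0.011 = 3.132 m/s. Hydraulic depth D_h = A/T = 11.26/6.086 = 1.85 m.
Froude number Fr = V/√(g·D_h) = 3.132/√(9.81×1.85) = 0.735, which is less than 1, so the flow is subcritical.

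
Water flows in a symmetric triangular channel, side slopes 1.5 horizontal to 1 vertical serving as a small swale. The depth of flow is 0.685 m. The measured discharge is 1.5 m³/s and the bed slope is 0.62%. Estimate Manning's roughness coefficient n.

For a triangular section with side slope z = 1.5: A = zy² = 1.5×0.685² = 0.7038 m²; P = 2y√(1+z²) = 2×0.685×1.803 = 2.47 m.
Hydraulic radius R = A/P = 0.7038/2.47 = 0.285 m.
Rearranging Manning's equation: n = (1/Q) A R^(2/3) S^(1/2) = (1/1.5) × 0.7038 × 0.285^(2/3) × √0.0062 = 0.016.

n = 0.016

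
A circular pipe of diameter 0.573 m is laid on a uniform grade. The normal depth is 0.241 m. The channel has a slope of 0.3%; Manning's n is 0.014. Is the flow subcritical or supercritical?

For a circular section of diameter D = 0.573 m at depth y = 0.241 m, the central angle is θ = 2 arccos(1 − 2y/D) = 2.823 rad. Then A = (D²/8)(θ − sin θ) = 0.103 m² and P = Dθ/2 = 0.8087 m.
Hydraulic radius R = A/P = 0.103/0.8087 = 0.1273 m.
V = (1/n) R^(2/3) √S = (1/0.014) × 0.1273^(2/3) × √0.003 = 0.9902 m/s. Hydraulic depth D_h = A/T = 0.103/0.5657 = 0.182 m.
Froude number Fr = V/√(g·D_h) = 0.9902/√(9.81×0.182) = 0.741, which is less than 1, so the flow is subcritical.

subcritical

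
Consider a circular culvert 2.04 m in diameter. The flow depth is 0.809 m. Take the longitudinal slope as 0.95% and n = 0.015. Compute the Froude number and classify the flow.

supercritical

For a circular section of diameter D = 2.04 m at depth y = 0.809 m, the central angle is θ = 2 arccos(1 − 2y/D) = 2.725 rad. Then A = (D²/8)(θ − sin θ) = 1.207 m² and P = Dθ/2 = 2.779 m.
Hydraulic radius R = A/P = 1.207/2.779 = 0.4342 m.
V = (1/n) R^(2/3) √S = (1/0.015) × 0.4342^(2/3) × √0.0095 = 3.726 m/s. Hydraulic depth D_h = A/T = 1.207/1.996 = 0.6047 m.
Froude number Fr = V/√(g·D_h) = 3.726/√(9.81×0.6047) = 1.53, which is greater than 1, so the flow is supercritical.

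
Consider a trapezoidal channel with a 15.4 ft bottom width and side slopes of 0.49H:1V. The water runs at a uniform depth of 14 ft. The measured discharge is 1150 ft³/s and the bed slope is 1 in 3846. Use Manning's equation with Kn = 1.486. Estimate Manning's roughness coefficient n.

n = 0.0231

With bottom width b = 15.4 ft and side slope z = 0.49: A = (b + zy)y = (15.4 + 0.49×14)×14 = 311.6 ft²; P = b + 2y√(1+z²) = 15.4 + 2×14×1.114 = 46.58 ft.
Hydraulic radius R = A/P = 311.6/46.58 = 6.69 ft.
Rearranging Manning's equation: n = (1.486/Q) A R^(2/3) S^(1/2) = (1.486/1150) × 311.6 × 6.69^(2/3) × √0.00026 = 0.0231.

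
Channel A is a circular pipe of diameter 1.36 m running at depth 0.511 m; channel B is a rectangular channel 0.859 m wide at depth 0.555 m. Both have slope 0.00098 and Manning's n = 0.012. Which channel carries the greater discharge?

channel A

Channel A: For a circular section of diameter D = 1.36 m at depth y = 0.511 m, the central angle is θ = 2 arccos(1 − 2y/D) = 2.639 rad. Then A = (D²/8)(θ − sin θ) = 0.4989 m² and P = Dθ/2 = 1.795 m. Hydraulic radius R = A/P = 0.4989/1.795 = 0.278 m. Q_A = (1/0.012)·0.4989·0.278^(2/3)·√0.00098 = 0.5543 m³/s.
Channel B: Flow area A = b·y = 0.859 × 0.555 = 0.4767 m². Wetted perimeter P = b + 2y = 0.859 + 2×0.555 = 1.969 m. Hydraulic radius R = A/P = 0.4767/1.969 = 0.2421 m. Q_B = (1/0.012)·0.4767·0.2421^(2/3)·√0.00098 = 0.4831 m³/s.
Q_A = 0.5543 m³/s vs Q_B = 0.4831 m³/s, so channel A carries more.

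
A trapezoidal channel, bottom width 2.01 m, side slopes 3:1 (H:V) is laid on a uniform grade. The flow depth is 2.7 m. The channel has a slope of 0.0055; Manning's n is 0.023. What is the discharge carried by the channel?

Q = 112 m³/s

With bottom width b = 2.01 m and side slope z = 3: A = (b + zy)y = (2.01 + 3×2.7)×2.7 = 27.3 m²; P = b + 2y√(1+z²) = 2.01 + 2×2.7×3.162 = 19.09 m.
Hydraulic radius R = A/P = 27.3/19.09 = 1.43 m.
Manning's equation: Q = (1/n) A R^(2/3) S^(1/2) = (1/0.023) × 27.3 × 1.43^(2/3) × 0.0055^(1/2) = 112 m³/s.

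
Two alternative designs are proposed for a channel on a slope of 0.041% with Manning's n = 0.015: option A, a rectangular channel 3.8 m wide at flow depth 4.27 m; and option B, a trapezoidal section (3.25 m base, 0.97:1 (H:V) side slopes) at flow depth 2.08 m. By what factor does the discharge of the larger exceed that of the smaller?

1.56

Channel A: Flow area A = b·y = 3.8 × 4.27 = 16.23 m². Wetted perimeter P = b + 2y = 3.8 + 2×4.27 = 12.34 m. Hydraulic radius R = A/P = 16.23/12.34 = 1.315 m. Q_A = (1/0.015)·16.23·1.315^(2/3)·√0.00041 = 26.29 m³/s.
Channel B: With bottom width b = 3.25 m and side slope z = 0.97: A = (b + zy)y = (3.25 + 0.97×2.08)×2.08 = 10.96 m²; P = b + 2y√(1+z²) = 3.25 + 2×2.08×1.393 = 9.046 m. Hydraulic radius R = A/P = 10.96/9.046 = 1.211 m. Q_B = (1/0.015)·10.96·1.211^(2/3)·√0.00041 = 16.81 m³/s.
The larger discharge is 26.29 m³/s and the smaller is 16.81 m³/s; the ratio is 1.56.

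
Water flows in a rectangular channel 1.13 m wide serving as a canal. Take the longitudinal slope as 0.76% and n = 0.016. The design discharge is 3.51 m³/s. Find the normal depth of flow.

y_n = 1.1 m

Manning's equation rearranged: A R^(2/3) = nQ / (1·√S) = 0.016 × 3.51 / (√0.0076) = 0.6442.
Trying y = 1.27 m: A R^(2/3) = 0.7674 — over.
Trying y = 0.816 m: A R^(2/3) = 0.4437 — short.
Trying y = 1.1 m: A R^(2/3) = 0.6444 — ≈ 0.6442.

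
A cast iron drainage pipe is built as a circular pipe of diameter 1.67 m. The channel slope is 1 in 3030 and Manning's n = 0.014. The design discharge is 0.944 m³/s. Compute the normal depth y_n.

Manning's equation rearranged: A R^(2/3) = nQ / (1·√S) = 0.014 × 0.944 / (√0.00033) = 0.7275.
At y = 0.773 m: A R^(2/3) = 0.5356 — too small.
At y = 1.07 m: A R^(2/3) = 0.9066 — too large.
At y = 0.927 m: A R^(2/3) = 0.7274 — ≈ 0.7275.

y_n = 0.927 m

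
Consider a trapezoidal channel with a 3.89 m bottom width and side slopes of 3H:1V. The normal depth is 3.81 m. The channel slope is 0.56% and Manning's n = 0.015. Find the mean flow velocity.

With bottom width b = 3.89 m and side slope z = 3: A = (b + zy)y = (3.89 + 3×3.81)×3.81 = 58.37 m²; P = b + 2y√(1+z²) = 3.89 + 2×3.81×3.162 = 27.99 m.
Hydraulic radius R = A/P = 58.37/27.99 = 2.086 m.
From Manning's equation, V = (1/n) R^(2/3) S^(1/2) = (1/0.015) × 2.086^(2/3) × 0.0056^(1/2) = 8.14 m/s.

V = 8.14 m/s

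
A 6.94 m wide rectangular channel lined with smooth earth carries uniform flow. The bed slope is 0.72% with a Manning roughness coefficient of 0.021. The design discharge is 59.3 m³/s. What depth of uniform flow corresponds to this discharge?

Manning's equation rearranged: A R^(2/3) = nQ / (1·√S) = 0.021 × 59.3 / (√0.0072) = 14.68.
Try y = 1.45 m: A R^(2/3) = 10.21 — low.
Try y = 2.13 m: A R^(2/3) = 17.79 — high.
Try y = 1.86 m: A R^(2/3) = 14.67 — ≈ 14.68.

y_n = 1.86 m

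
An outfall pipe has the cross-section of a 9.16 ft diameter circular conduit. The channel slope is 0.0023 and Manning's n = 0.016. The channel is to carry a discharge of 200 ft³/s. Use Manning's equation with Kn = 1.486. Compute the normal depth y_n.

y_n = 3.98 ft

Manning's equation rearranged: A R^(2/3) = nQ / (1.486·√S) = 0.016 × 200 / (1.486 × √0.0023) = 44.9.
At y = 2.8 ft: A R^(2/3) = 23.25 — short.
At y = 4.8 ft: A R^(2/3) = 61.94 — over.
At y = 3.98 ft: A R^(2/3) = 44.81 — close enough.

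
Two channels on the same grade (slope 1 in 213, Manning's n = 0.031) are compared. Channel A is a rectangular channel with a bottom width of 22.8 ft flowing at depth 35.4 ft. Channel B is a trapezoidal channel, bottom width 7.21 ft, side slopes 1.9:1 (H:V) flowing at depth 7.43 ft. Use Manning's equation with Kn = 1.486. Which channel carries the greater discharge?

channel A

Channel A: Flow area A = b·y = 22.8 × 35.4 = 807.1 ft². Wetted perimeter P = b + 2y = 22.8 + 2×35.4 = 93.6 ft. Hydraulic radius R = A/P = 807.1/93.6 = 8.623 ft. Q_A = (1.486/0.031)·807.1·8.623^(2/3)·√0.004695 = 11150 ft³/s.
Channel B: With bottom width b = 7.21 ft and side slope z = 1.9: A = (b + zy)y = (7.21 + 1.9×7.43)×7.43 = 158.5 ft²; P = b + 2y√(1+z²) = 7.21 + 2×7.43×2.147 = 39.12 ft. Hydraulic radius R = A/P = 158.5/39.12 = 4.051 ft. Q_B = (1.486/0.031)·158.5·4.051^(2/3)·√0.004695 = 1323 ft³/s.
Q_A = 11150 ft³/s vs Q_B = 1323 ft³/s, so channel A carries more.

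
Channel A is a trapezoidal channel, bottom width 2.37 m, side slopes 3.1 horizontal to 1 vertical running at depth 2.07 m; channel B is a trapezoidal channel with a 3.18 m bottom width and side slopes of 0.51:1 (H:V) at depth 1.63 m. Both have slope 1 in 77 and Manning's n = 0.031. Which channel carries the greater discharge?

Channel A: With bottom width b = 2.37 m and side slope z = 3.1: A = (b + zy)y = (2.37 + 3.1×2.07)×2.07 = 18.19 m²; P = b + 2y√(1+z²) = 2.37 + 2×2.07×3.257 = 15.86 m. Hydraulic radius R = A/P = 18.19/15.86 = 1.147 m. Q_A = (1/0.031)·18.19·1.147^(2/3)·√0.01299 = 73.28 m³/s.
Channel B: With bottom width b = 3.18 m and side slope z = 0.51: A = (b + zy)y = (3.18 + 0.51×1.63)×1.63 = 6.538 m²; P = b + 2y√(1+z²) = 3.18 + 2×1.63×1.123 = 6.839 m. Hydraulic radius R = A/P = 6.538/6.839 = 0.956 m. Q_B = (1/0.031)·6.538·0.956^(2/3)·√0.01299 = 23.33 m³/s.
Q_A = 73.28 m³/s vs Q_B = 23.33 m³/s, so channel A carries more.

channel A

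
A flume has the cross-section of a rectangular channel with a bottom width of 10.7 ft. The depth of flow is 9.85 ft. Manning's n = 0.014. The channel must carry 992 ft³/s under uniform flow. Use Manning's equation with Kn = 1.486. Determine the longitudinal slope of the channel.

S = 0.0015

Flow area A = b·y = 10.7 × 9.85 = 105.4 ft². Wetted perimeter P = b + 2y = 10.7 + 2×9.85 = 30.4 ft.
Hydraulic radius R = A/P = 105.4/30.4 = 3.467 ft.
From Manning's equation, S = [nQ / (1.486 A R^(2/3))]² = [0.014 × 992 / (1.486 × 105.4 × 3.467^(2/3))]² = 0.0015.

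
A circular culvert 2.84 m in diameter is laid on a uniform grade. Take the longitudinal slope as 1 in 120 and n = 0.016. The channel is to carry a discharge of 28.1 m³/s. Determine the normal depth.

y_n = 2.27 m

Manning's equation rearranged: A R^(2/3) = nQ / (1·√S) = 0.016 × 28.1 / (√0.008333) = 4.925.
Trying y = 1.71 m: A R^(2/3) = 3.405 — too small.
Trying y = 2.64 m: A R^(2/3) = 5.42 — too large.
Trying y = 2.27 m: A R^(2/3) = 4.924 — ≈ 4.925.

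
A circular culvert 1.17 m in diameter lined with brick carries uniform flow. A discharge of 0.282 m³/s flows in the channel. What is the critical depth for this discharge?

y_c = 0.283 m

At critical depth, Q² T / (g A³) = 1, i.e. A³/T = Q²/g = 0.282²/9.81 = 0.008106.
Trying y = 0.356 m: A³/T = 0.01967 — too large.
Trying y = 0.233 m: A³/T = 0.003768 — too small.
Trying y = 0.283 m: A³/T = 0.008058 — close enough.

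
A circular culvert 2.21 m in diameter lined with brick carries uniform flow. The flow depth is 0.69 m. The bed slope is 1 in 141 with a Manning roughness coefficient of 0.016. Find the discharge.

For a circular section of diameter D = 2.21 m at depth y = 0.69 m, the central angle is θ = 2 arccos(1 − 2y/D) = 2.372 rad. Then A = (D²/8)(θ − sin θ) = 1.023 m² and P = Dθ/2 = 2.621 m.
Hydraulic radius R = A/P = 1.023/2.621 = 0.3903 m.
Manning's equation: Q = (1/n) A R^(2/3) S^(1/2) = (1/0.016) × 1.023 × 0.3903^(2/3) × 0.007092^(1/2) = 2.88 m³/s.

Q = 2.88 m³/s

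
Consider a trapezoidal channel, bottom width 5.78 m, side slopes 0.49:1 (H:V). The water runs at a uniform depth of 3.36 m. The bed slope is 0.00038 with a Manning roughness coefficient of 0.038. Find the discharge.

Q = 19.5 m³/s

With bottom width b = 5.78 m and side slope z = 0.49: A = (b + zy)y = (5.78 + 0.49×3.36)×3.36 = 24.95 m²; P = b + 2y√(1+z²) = 5.78 + 2×3.36×1.114 = 13.26 m.
Hydraulic radius R = A/P = 24.95/13.26 = 1.881 m.
Manning's equation: Q = (1/n) A R^(2/3) S^(1/2) = (1/0.038) × 24.95 × 1.881^(2/3) × 0.00038^(1/2) = 19.5 m³/s.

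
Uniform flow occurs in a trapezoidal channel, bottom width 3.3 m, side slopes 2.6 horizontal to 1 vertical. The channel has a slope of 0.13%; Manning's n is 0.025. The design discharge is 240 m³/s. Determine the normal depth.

Manning's equation rearranged: A R^(2/3) = nQ / (1·√S) = 0.025 × 240 / (√0.0013) = 166.4.
Trying y = 4.36 m: A R^(2/3) = 111.6 — low.
Trying y = 5.15 m: A R^(2/3) = 166.1 — close enough.

y_n = 5.15 m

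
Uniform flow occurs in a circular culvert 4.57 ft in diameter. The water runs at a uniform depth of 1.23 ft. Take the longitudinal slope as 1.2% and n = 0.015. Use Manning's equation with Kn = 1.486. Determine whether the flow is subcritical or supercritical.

For a circular section of diameter D = 4.57 ft at depth y = 1.23 ft, the central angle is θ = 2 arccos(1 − 2y/D) = 2.182 rad. Then A = (D²/8)(θ − sin θ) = 3.557 ft² and P = Dθ/2 = 4.985 ft.
Hydraulic radius R = A/P = 3.557/4.985 = 0.7136 ft.
V = (1.486/n) R^(2/3) √S = (1.486/0.015) × 0.7136^(2/3) × √0.012 = 8.666 ft/s. Hydraulic depth D_h = A/T = 3.557/4.054 = 0.8776 ft.
Froude number Fr = V/√(g·D_h) = 8.666/√(32.2×0.8776) = 1.63, which is greater than 1, so the flow is supercritical.

supercritical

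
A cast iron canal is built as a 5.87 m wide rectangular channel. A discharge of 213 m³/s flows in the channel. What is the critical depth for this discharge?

y_c = 5.12 m

For a rectangular channel, critical depth y_c = (q²/g)^(1/3) where q = Q/b = 213/5.87 = 36.29 m²/s.
So y_c = (36.29²/9.81)^(1/3) = 5.12 m.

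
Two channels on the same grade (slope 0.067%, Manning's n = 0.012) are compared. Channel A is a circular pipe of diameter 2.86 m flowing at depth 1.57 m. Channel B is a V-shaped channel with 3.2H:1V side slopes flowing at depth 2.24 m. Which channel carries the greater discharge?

Channel A: For a circular section of diameter D = 2.86 m at depth y = 1.57 m, the central angle is θ = 2 arccos(1 − 2y/D) = 3.338 rad. Then A = (D²/8)(θ − sin θ) = 3.612 m² and P = Dθ/2 = 4.773 m. Hydraulic radius R = A/P = 3.612/4.773 = 0.7567 m. Q_A = (1/0.012)·3.612·0.7567^(2/3)·√0.00067 = 6.47 m³/s.
Channel B: For a triangular section with side slope z = 3.2: A = zy² = 3.2×2.24² = 16.06 m²; P = 2y√(1+z²) = 2×2.24×3.353 = 15.02 m. Hydraulic radius R = A/P = 16.06/15.02 = 1.069 m. Q_B = (1/0.012)·16.06·1.069^(2/3)·√0.00067 = 36.21 m³/s.
Q_A = 6.47 m³/s vs Q_B = 36.21 m³/s, so channel B carries more.

channel B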